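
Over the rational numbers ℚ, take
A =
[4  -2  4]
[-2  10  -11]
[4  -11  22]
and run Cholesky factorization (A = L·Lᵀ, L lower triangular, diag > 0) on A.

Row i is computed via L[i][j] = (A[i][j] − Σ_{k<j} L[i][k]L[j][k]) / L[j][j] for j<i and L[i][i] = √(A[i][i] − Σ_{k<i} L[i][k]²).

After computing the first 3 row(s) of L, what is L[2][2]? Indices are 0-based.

L[2][2] = 3

Step 1: L[0][0] = √(4) = 2.
  L[1][0] = (-2) / L[0][0] = -1.
Step 2: L[1][1] = √(9) = 3.
  L[2][0] = (4) / L[0][0] = 2.
  L[2][1] = (-9) / L[1][1] = -3.
Step 3: L[2][2] = √(9) = 3.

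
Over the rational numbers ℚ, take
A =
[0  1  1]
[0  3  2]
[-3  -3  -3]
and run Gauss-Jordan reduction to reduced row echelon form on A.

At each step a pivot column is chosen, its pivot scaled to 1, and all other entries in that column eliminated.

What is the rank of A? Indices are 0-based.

rank = 3

step 1: exchange rows 0,2
step 1: normalize row 0 (÷-3) = (1, 1, 1)
step 2: normalize row 1 (÷3) = (0, 1, 2/3)
  row 0: subtract 1×row1 = (1, 0, 1/3)
  row 2: subtract 1×row1 = (0, 0, 1/3)
step 3: normalize row 2 (÷1/3) = (0, 0, 1)
  row 0: subtract 1/3×row2 = (1, 0, 0)
  row 1: subtract 2/3×row2 = (0, 1, 0)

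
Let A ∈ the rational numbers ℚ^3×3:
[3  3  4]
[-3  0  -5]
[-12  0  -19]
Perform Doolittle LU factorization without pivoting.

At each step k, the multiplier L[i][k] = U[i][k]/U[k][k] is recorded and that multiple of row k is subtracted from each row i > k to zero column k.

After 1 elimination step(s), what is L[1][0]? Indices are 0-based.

Step 1: pivot at (0,0) is 3.
  row1 ← row1 − (-1)·row0  ⇒  L[1][0]=-1, U row1=(0, 3, -1)
  row2 ← row2 − (-4)·row0  ⇒  L[2][0]=-4, U row2=(0, 12, -3)

L[1][0] = -1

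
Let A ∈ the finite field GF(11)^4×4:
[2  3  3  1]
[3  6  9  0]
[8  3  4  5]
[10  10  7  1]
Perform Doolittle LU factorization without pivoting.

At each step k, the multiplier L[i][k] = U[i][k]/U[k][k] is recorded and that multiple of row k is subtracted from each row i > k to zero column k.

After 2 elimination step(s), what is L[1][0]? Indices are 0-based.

L[1][0] = 7

Step 1: pivot at (0,0) is 2.
  row1 ← row1 − (7)·row0  ⇒  L[1][0]=7, U row1=(0, 7, 10, 4)
  row2 ← row2 − (4)·row0  ⇒  L[2][0]=4, U row2=(0, 2, 3, 1)
  row3 ← row3 − (5)·row0  ⇒  L[3][0]=5, U row3=(0, 6, 3, 7)
Step 2: pivot at (1,1) is 7.
  row2 ← row2 − (5)·row1  ⇒  L[2][1]=5, U row2=(0, 0, 8, 3)
  row3 ← row3 − (4)·row1  ⇒  L[3][1]=4, U row3=(0, 0, 7, 2)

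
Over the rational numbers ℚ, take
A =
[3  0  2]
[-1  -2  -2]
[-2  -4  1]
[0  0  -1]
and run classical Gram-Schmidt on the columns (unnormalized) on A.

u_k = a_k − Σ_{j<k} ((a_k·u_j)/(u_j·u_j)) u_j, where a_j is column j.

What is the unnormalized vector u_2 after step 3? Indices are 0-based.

Step 1: u_0 = a_0 = (3, -1, -2, 0).
Step 2: u_1 = a_1 − (5/7)·u_0 = (-15/7, -9/7, -18/7, 0).
Step 3: u_2 = a_2 − (3/7)·u_0 − (-1/3)·u_1 = (0, -2, 1, -1).

u_2 = (0, -2, 1, -1)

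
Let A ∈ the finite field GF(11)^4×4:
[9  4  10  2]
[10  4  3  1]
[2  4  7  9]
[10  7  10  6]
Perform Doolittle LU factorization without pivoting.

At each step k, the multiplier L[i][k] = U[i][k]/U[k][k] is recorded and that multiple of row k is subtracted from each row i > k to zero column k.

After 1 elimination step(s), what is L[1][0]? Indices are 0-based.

Step 1: pivot at (0,0) is 9.
  row1 ← row1 − (6)·row0  ⇒  L[1][0]=6, U row1=(0, 2, 9, 0)
  row2 ← row2 − (10)·row0  ⇒  L[2][0]=10, U row2=(0, 8, 6, 0)
  row3 ← row3 − (6)·row0  ⇒  L[3][0]=6, U row3=(0, 5, 5, 5)

L[1][0] = 6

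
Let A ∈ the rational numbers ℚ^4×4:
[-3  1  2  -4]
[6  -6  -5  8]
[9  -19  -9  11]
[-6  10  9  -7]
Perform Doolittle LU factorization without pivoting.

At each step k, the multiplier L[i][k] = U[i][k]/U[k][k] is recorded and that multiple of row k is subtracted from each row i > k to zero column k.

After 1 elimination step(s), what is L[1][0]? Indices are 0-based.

[col 0] pivot -3
  R1 -= -2*R0 → (0, -4, -1, 0)  (L[1][0] := -2)
  R2 -= -3*R0 → (0, -16, -3, -1)  (L[2][0] := -3)
  R3 -= 2*R0 → (0, 8, 5, 1)  (L[3][0] := 2)

L[1][0] = -2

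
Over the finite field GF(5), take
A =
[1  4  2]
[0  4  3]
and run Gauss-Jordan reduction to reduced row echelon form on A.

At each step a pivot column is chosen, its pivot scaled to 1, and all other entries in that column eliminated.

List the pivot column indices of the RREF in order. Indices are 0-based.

[1] R0 /= 1  ⇒  (1, 4, 2)
[2] R1 /= 4  ⇒  (0, 1, 2)
     R0 -= 4·R1  ⇒  (1, 0, 4)

pivot columns: 0, 1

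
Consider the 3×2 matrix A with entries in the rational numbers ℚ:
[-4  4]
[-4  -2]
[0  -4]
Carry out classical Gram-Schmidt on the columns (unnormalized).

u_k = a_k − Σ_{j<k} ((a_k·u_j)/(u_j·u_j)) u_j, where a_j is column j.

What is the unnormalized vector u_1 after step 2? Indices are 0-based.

Step 1: u_0 = a_0 = (-4, -4, 0).
Step 2: u_1 = a_1 − (-1/4)·u_0 = (3, -3, -4).

u_1 = (3, -3, -4)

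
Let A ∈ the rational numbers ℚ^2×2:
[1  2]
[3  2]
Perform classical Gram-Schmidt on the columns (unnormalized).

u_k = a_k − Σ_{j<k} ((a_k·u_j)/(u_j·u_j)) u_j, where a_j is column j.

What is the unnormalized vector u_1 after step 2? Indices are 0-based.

u_1 = (6/5, -2/5)

Step 1: u_0 = a_0 = (1, 3).
Step 2: u_1 = a_1 − (4/5)·u_0 = (6/5, -2/5).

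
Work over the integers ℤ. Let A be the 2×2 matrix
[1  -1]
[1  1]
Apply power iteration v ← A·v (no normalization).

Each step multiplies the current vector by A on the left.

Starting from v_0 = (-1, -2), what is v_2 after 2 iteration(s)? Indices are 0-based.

v_2 = (4, -2)

v_0 = (-1, -2).
v_1 = A·v_0 = (1, -3).
v_2 = A·v_1 = (4, -2).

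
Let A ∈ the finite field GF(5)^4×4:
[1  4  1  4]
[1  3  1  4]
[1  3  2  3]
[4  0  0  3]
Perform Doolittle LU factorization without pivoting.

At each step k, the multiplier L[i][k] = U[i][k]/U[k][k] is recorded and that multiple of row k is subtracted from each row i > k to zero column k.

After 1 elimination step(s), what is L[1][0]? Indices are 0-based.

L[1][0] = 1

[col 0] pivot 1
  R1 -= 1*R0 → (0, 4, 0, 0)  (L[1][0] := 1)
  R2 -= 1*R0 → (0, 4, 1, 4)  (L[2][0] := 1)
  R3 -= 4*R0 → (0, 4, 1, 2)  (L[3][0] := 4)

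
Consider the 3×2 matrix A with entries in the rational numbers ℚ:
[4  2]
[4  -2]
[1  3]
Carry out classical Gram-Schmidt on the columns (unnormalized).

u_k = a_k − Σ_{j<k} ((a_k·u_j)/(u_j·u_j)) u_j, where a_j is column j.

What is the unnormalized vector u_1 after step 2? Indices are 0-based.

Step 1: u_0 = a_0 = (4, 4, 1).
Step 2: u_1 = a_1 − (1/11)·u_0 = (18/11, -26/11, 32/11).

u_1 = (18/11, -26/11, 32/11)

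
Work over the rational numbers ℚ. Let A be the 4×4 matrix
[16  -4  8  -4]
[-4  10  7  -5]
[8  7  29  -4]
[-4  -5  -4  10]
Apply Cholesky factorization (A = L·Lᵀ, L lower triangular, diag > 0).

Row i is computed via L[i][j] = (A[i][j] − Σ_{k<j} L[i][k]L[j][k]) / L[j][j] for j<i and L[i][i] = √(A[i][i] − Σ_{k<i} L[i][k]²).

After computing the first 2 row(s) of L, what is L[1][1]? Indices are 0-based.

L[1][1] = 3

Step 1: L[0][0] = √(16) = 4.
  L[1][0] = (-4) / L[0][0] = -1.
Step 2: L[1][1] = √(9) = 3.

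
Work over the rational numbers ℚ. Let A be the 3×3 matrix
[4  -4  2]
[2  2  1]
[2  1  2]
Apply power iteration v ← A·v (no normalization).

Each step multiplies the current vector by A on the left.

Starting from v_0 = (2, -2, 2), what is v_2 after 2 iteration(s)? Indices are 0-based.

v_0 = (2, -2, 2).
v_1 = A·v_0 = (20, 2, 6).
v_2 = A·v_1 = (84, 50, 54).

v_2 = (84, 50, 54)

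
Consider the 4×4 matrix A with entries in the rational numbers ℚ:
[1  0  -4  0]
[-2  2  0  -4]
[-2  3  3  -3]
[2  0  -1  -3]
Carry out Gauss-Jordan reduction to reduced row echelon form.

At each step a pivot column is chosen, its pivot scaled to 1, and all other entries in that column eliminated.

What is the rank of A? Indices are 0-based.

rank = 4

[1] R0 /= 1  ⇒  (1, 0, -4, 0)
     R1 -= -2·R0  ⇒  (0, 2, -8, -4)
     R2 -= -2·R0  ⇒  (0, 3, -5, -3)
     R3 -= 2·R0  ⇒  (0, 0, 7, -3)
[2] R1 /= 2  ⇒  (0, 1, -4, -2)
     R2 -= 3·R1  ⇒  (0, 0, 7, 3)
[3] R2 /= 7  ⇒  (0, 0, 1, 3/7)
     R0 -= -4·R2  ⇒  (1, 0, 0, 12/7)
     R1 -= -4·R2  ⇒  (0, 1, 0, -2/7)
     R3 -= 7·R2  ⇒  (0, 0, 0, -6)
[4] R3 /= -6  ⇒  (0, 0, 0, 1)
     R0 -= 12/7·R3  ⇒  (1, 0, 0, 0)
     R1 -= -2/7·R3  ⇒  (0, 1, 0, 0)
     R2 -= 3/7·R3  ⇒  (0, 0, 1, 0)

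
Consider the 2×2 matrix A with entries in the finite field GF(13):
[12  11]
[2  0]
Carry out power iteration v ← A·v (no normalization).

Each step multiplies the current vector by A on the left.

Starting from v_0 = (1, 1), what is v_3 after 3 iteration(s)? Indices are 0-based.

v_0 = (1, 1).
v_1 = A·v_0 = (10, 2).
v_2 = A·v_1 = (12, 7).
v_3 = A·v_2 = (0, 11).

v_3 = (0, 11)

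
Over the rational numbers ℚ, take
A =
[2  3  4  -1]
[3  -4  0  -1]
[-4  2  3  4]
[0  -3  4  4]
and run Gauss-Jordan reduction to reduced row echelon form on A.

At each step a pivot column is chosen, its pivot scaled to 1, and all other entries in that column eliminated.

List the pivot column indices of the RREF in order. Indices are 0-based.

pivot columns: 0, 1, 2, 3

pivot(0,0)=2: scale R0 → (1, 3/2, 2, -1/2)
  clear (1,0): R1 −= (3)R0 → (0, -17/2, -6, 1/2)
  clear (2,0): R2 −= (-4)R0 → (0, 8, 11, 2)
pivot(1,1)=-17/2: scale R1 → (0, 1, 12/17, -1/17)
  clear (0,1): R0 −= (3/2)R1 → (1, 0, 16/17, -7/17)
  clear (2,1): R2 −= (8)R1 → (0, 0, 91/17, 42/17)
  clear (3,1): R3 −= (-3)R1 → (0, 0, 104/17, 65/17)
pivot(2,2)=91/17: scale R2 → (0, 0, 1, 6/13)
  clear (0,2): R0 −= (16/17)R2 → (1, 0, 0, -11/13)
  clear (1,2): R1 −= (12/17)R2 → (0, 1, 0, -5/13)
  clear (3,2): R3 −= (104/17)R2 → (0, 0, 0, 1)
pivot(3,3)=1: scale R3 → (0, 0, 0, 1)
  clear (0,3): R0 −= (-11/13)R3 → (1, 0, 0, 0)
  clear (1,3): R1 −= (-5/13)R3 → (0, 1, 0, 0)
  clear (2,3): R2 −= (6/13)R3 → (0, 0, 1, 0)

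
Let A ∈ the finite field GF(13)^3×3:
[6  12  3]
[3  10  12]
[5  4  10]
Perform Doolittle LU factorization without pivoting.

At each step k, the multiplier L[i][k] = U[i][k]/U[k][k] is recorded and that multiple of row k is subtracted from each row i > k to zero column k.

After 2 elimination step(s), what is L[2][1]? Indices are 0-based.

k=0: U[0][0]=6
  eliminate (1,0): mult=7, new row 1: (0, 4, 4); set L[1][0]=7
  eliminate (2,0): mult=3, new row 2: (0, 7, 1); set L[2][0]=3
k=1: U[1][1]=4
  eliminate (2,1): mult=5, new row 2: (0, 0, 7); set L[2][1]=5

L[2][1] = 5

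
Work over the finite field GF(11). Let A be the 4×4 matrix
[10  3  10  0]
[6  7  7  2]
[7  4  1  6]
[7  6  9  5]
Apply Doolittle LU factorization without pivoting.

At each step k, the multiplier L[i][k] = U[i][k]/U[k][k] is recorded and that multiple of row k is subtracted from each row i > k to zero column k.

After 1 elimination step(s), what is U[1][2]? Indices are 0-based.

U[1][2] = 1

[col 0] pivot 10
  R1 -= 5*R0 → (0, 3, 1, 2)  (L[1][0] := 5)
  R2 -= 4*R0 → (0, 3, 5, 6)  (L[2][0] := 4)
  R3 -= 4*R0 → (0, 5, 2, 5)  (L[3][0] := 4)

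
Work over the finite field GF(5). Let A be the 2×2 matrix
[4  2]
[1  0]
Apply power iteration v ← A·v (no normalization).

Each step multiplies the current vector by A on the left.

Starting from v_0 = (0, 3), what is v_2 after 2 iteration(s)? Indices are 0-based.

v_0 = (0, 3).
v_1 = A·v_0 = (1, 0).
v_2 = A·v_1 = (4, 1).

v_2 = (4, 1)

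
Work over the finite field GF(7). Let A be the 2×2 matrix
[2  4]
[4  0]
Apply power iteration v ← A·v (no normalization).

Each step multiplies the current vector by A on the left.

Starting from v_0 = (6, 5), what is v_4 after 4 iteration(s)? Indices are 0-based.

v_4 = (3, 3)

v_0 = (6, 5).
v_1 = A·v_0 = (4, 3).
v_2 = A·v_1 = (6, 2).
v_3 = A·v_2 = (6, 3).
v_4 = A·v_3 = (3, 3).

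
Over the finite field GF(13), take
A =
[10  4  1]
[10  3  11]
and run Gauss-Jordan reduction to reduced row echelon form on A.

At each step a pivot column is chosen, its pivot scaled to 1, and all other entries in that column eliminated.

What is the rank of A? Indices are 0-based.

rank = 2

[1] R0 /= 10  ⇒  (1, 3, 4)
     R1 -= 10·R0  ⇒  (0, 12, 10)
[2] R1 /= 12  ⇒  (0, 1, 3)
     R0 -= 3·R1  ⇒  (1, 0, 8)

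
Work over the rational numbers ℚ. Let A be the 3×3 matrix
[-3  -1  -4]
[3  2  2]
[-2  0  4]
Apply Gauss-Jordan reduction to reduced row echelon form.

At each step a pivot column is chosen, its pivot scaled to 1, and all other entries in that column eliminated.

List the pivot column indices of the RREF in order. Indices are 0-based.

step 1: normalize row 0 (÷-3) = (1, 1/3, 4/3)
  row 1: subtract 3×row0 = (0, 1, -2)
  row 2: subtract -2×row0 = (0, 2/3, 20/3)
step 2: normalize row 1 (÷1) = (0, 1, -2)
  row 0: subtract 1/3×row1 = (1, 0, 2)
  row 2: subtract 2/3×row1 = (0, 0, 8)
step 3: normalize row 2 (÷8) = (0, 0, 1)
  row 0: subtract 2×row2 = (1, 0, 0)
  row 1: subtract -2×row2 = (0, 1, 0)

pivot columns: 0, 1, 2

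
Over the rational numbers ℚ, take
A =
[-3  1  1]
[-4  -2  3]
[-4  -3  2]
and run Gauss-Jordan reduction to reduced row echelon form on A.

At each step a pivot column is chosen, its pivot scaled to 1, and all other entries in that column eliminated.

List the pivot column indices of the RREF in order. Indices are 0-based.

pivot columns: 0, 1, 2

step 1: normalize row 0 (÷-3) = (1, -1/3, -1/3)
  row 1: subtract -4×row0 = (0, -10/3, 5/3)
  row 2: subtract -4×row0 = (0, -13/3, 2/3)
step 2: normalize row 1 (÷-10/3) = (0, 1, -1/2)
  row 0: subtract -1/3×row1 = (1, 0, -1/2)
  row 2: subtract -13/3×row1 = (0, 0, -3/2)
step 3: normalize row 2 (÷-3/2) = (0, 0, 1)
  row 0: subtract -1/2×row2 = (1, 0, 0)
  row 1: subtract -1/2×row2 = (0, 1, 0)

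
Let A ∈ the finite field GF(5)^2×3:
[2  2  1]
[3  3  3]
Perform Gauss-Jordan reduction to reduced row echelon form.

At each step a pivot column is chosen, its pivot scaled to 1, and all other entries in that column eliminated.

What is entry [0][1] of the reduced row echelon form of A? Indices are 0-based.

M[0][1] = 1

step 1: normalize row 0 (÷2) = (1, 1, 3)
  row 1: subtract 3×row0 = (0, 0, 4)
skip col 1 (zero from row 1)
step 2: normalize row 1 (÷4) = (0, 0, 1)
  row 0: subtract 3×row1 = (1, 1, 0)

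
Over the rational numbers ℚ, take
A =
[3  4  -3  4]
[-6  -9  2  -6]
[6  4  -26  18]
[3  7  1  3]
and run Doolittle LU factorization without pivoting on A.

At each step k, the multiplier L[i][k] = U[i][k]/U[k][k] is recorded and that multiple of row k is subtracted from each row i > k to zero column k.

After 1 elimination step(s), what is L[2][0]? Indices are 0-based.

[col 0] pivot 3
  R1 -= -2*R0 → (0, -1, -4, 2)  (L[1][0] := -2)
  R2 -= 2*R0 → (0, -4, -20, 10)  (L[2][0] := 2)
  R3 -= 1*R0 → (0, 3, 4, -1)  (L[3][0] := 1)

L[2][0] = 2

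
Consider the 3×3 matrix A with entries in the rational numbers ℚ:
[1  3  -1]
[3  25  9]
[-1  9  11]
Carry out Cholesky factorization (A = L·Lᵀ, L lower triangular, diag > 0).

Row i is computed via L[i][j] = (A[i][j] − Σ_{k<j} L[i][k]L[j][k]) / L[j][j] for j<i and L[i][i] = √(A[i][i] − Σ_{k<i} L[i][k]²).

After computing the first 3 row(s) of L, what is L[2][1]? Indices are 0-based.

Step 1: L[0][0] = √(1) = 1.
  L[1][0] = (3) / L[0][0] = 3.
Step 2: L[1][1] = √(16) = 4.
  L[2][0] = (-1) / L[0][0] = -1.
  L[2][1] = (12) / L[1][1] = 3.
Step 3: L[2][2] = √(1) = 1.

L[2][1] = 3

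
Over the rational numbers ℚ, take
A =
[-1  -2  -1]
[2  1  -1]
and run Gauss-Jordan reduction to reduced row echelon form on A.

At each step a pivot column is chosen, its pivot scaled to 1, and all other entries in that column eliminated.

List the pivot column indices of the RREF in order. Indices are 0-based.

[1] R0 /= -1  ⇒  (1, 2, 1)
     R1 -= 2·R0  ⇒  (0, -3, -3)
[2] R1 /= -3  ⇒  (0, 1, 1)
     R0 -= 2·R1  ⇒  (1, 0, -1)

pivot columns: 0, 1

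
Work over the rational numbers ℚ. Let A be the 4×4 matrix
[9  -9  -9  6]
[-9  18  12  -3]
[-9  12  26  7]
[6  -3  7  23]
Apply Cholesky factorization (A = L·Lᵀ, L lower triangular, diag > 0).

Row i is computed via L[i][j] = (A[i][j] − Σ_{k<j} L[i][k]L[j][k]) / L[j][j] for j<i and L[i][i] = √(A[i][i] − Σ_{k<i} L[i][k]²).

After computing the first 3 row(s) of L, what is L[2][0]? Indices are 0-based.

Step 1: L[0][0] = √(9) = 3.
  L[1][0] = (-9) / L[0][0] = -3.
Step 2: L[1][1] = √(9) = 3.
  L[2][0] = (-9) / L[0][0] = -3.
  L[2][1] = (3) / L[1][1] = 1.
Step 3: L[2][2] = √(16) = 4.

L[2][0] = -3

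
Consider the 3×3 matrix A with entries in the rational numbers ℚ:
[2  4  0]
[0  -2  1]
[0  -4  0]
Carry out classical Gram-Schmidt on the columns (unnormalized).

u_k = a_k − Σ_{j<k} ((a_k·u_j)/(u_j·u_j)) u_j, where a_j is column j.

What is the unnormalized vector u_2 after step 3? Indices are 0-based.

u_2 = (0, 4/5, -2/5)

Step 1: u_0 = a_0 = (2, 0, 0).
Step 2: u_1 = a_1 − (2)·u_0 = (0, -2, -4).
Step 3: u_2 = a_2 − (0)·u_0 − (-1/10)·u_1 = (0, 4/5, -2/5).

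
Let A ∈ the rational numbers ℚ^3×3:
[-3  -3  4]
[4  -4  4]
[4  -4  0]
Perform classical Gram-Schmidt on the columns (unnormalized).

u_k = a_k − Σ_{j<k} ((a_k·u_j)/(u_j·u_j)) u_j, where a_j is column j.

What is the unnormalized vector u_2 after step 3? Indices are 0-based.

u_2 = (0, 2, -2)

Step 1: u_0 = a_0 = (-3, 4, 4).
Step 2: u_1 = a_1 − (-23/41)·u_0 = (-192/41, -72/41, -72/41).
Step 3: u_2 = a_2 − (4/41)·u_0 − (-11/12)·u_1 = (0, 2, -2).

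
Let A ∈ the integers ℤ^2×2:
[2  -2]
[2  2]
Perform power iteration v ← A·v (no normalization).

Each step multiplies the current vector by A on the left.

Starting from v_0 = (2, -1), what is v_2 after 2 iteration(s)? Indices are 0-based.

v_2 = (8, 16)

v_0 = (2, -1).
v_1 = A·v_0 = (6, 2).
v_2 = A·v_1 = (8, 16).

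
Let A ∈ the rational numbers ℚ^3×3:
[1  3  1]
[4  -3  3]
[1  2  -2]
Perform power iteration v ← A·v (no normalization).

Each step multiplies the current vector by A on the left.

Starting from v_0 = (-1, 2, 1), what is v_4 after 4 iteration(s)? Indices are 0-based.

v_0 = (-1, 2, 1).
v_1 = A·v_0 = (6, -7, 1).
v_2 = A·v_1 = (-14, 48, -10).
v_3 = A·v_2 = (120, -230, 102).
v_4 = A·v_3 = (-468, 1476, -544).

v_4 = (-468, 1476, -544)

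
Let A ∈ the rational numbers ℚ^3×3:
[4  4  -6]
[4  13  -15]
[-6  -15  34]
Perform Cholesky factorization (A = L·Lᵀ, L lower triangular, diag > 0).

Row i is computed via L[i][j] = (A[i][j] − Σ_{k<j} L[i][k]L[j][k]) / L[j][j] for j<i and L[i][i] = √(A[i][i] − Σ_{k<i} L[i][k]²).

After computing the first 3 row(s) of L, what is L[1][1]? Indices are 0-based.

L[1][1] = 3

Step 1: L[0][0] = √(4) = 2.
  L[1][0] = (4) / L[0][0] = 2.
Step 2: L[1][1] = √(9) = 3.
  L[2][0] = (-6) / L[0][0] = -3.
  L[2][1] = (-9) / L[1][1] = -3.
Step 3: L[2][2] = √(16) = 4.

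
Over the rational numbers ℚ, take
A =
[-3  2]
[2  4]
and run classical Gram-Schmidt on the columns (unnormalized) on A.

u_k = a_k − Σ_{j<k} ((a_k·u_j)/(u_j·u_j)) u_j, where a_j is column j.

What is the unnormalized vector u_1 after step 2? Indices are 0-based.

Step 1: u_0 = a_0 = (-3, 2).
Step 2: u_1 = a_1 − (2/13)·u_0 = (32/13, 48/13).

u_1 = (32/13, 48/13)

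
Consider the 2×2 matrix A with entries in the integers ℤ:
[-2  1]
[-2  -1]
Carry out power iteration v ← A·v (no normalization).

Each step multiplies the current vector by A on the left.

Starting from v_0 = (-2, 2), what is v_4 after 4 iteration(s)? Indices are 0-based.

v_4 = (22, -46)

v_0 = (-2, 2).
v_1 = A·v_0 = (6, 2).
v_2 = A·v_1 = (-10, -14).
v_3 = A·v_2 = (6, 34).
v_4 = A·v_3 = (22, -46).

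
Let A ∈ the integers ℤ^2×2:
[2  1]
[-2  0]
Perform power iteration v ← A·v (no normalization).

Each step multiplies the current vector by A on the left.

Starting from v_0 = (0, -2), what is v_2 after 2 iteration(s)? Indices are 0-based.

v_2 = (-4, 4)

v_0 = (0, -2).
v_1 = A·v_0 = (-2, 0).
v_2 = A·v_1 = (-4, 4).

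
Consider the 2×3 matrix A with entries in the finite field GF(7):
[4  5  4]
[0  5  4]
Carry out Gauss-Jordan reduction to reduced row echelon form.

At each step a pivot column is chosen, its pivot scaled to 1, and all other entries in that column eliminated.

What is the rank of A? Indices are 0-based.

rank = 2

pivot(0,0)=4: scale R0 → (1, 3, 1)
pivot(1,1)=5: scale R1 → (0, 1, 5)
  clear (0,1): R0 −= (3)R1 → (1, 0, 0)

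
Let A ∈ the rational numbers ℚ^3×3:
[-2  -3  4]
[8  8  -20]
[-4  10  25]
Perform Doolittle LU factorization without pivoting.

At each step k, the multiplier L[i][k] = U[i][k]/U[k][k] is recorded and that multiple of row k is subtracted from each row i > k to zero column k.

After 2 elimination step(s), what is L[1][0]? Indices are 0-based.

Step 1: pivot at (0,0) is -2.
  row1 ← row1 − (-4)·row0  ⇒  L[1][0]=-4, U row1=(0, -4, -4)
  row2 ← row2 − (2)·row0  ⇒  L[2][0]=2, U row2=(0, 16, 17)
Step 2: pivot at (1,1) is -4.
  row2 ← row2 − (-4)·row1  ⇒  L[2][1]=-4, U row2=(0, 0, 1)

L[1][0] = -4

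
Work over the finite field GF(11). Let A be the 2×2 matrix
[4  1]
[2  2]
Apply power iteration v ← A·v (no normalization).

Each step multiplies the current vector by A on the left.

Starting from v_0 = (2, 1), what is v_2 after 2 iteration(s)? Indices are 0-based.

v_2 = (9, 8)

v_0 = (2, 1).
v_1 = A·v_0 = (9, 6).
v_2 = A·v_1 = (9, 8).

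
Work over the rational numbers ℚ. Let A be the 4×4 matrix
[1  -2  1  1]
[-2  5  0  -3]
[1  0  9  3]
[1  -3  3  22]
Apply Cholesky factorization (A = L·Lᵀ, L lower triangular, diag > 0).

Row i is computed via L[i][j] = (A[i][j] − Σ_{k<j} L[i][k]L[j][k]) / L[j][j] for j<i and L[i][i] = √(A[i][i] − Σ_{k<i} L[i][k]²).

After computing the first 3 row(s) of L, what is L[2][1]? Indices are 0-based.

L[2][1] = 2

Step 1: L[0][0] = √(1) = 1.
  L[1][0] = (-2) / L[0][0] = -2.
Step 2: L[1][1] = √(1) = 1.
  L[2][0] = (1) / L[0][0] = 1.
  L[2][1] = (2) / L[1][1] = 2.
Step 3: L[2][2] = √(4) = 2.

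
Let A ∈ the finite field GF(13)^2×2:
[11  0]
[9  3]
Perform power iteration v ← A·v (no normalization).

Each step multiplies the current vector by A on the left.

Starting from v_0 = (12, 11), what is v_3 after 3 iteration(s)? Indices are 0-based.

v_3 = (8, 0)

v_0 = (12, 11).
v_1 = A·v_0 = (2, 11).
v_2 = A·v_1 = (9, 12).
v_3 = A·v_2 = (8, 0).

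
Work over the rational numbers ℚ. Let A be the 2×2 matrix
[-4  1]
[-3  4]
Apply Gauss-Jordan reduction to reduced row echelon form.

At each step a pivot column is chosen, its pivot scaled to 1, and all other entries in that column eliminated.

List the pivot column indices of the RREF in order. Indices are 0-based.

pivot columns: 0, 1

pivot(0,0)=-4: scale R0 → (1, -1/4)
  clear (1,0): R1 −= (-3)R0 → (0, 13/4)
pivot(1,1)=13/4: scale R1 → (0, 1)
  clear (0,1): R0 −= (-1/4)R1 → (1, 0)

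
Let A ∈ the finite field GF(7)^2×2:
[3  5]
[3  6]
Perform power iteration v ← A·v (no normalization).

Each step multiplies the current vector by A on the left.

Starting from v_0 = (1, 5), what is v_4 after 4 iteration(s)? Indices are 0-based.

v_4 = (4, 0)

v_0 = (1, 5).
v_1 = A·v_0 = (0, 5).
v_2 = A·v_1 = (4, 2).
v_3 = A·v_2 = (1, 3).
v_4 = A·v_3 = (4, 0).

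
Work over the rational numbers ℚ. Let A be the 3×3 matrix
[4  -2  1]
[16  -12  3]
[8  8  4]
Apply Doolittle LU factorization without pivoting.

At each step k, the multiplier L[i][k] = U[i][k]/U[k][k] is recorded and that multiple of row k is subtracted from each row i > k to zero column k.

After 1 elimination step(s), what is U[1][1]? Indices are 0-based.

k=0: U[0][0]=4
  eliminate (1,0): mult=4, new row 1: (0, -4, -1); set L[1][0]=4
  eliminate (2,0): mult=2, new row 2: (0, 12, 2); set L[2][0]=2

U[1][1] = -4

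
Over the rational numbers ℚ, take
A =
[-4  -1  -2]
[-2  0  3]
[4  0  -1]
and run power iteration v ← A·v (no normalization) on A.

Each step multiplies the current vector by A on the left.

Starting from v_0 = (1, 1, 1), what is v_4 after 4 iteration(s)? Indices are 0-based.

v_4 = (85, 435, -295)

v_0 = (1, 1, 1).
v_1 = A·v_0 = (-7, 1, 3).
v_2 = A·v_1 = (21, 23, -31).
v_3 = A·v_2 = (-45, -135, 115).
v_4 = A·v_3 = (85, 435, -295).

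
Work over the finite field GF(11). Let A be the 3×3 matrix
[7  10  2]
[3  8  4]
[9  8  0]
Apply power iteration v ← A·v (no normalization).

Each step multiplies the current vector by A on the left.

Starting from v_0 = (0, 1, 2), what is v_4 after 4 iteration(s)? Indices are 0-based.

v_4 = (5, 10, 7)

v_0 = (0, 1, 2).
v_1 = A·v_0 = (3, 5, 8).
v_2 = A·v_1 = (10, 4, 1).
v_3 = A·v_2 = (2, 0, 1).
v_4 = A·v_3 = (5, 10, 7).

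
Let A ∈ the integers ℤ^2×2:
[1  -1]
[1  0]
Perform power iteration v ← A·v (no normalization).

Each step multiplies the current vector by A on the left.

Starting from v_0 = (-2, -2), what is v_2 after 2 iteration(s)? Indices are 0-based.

v_0 = (-2, -2).
v_1 = A·v_0 = (0, -2).
v_2 = A·v_1 = (2, 0).

v_2 = (2, 0)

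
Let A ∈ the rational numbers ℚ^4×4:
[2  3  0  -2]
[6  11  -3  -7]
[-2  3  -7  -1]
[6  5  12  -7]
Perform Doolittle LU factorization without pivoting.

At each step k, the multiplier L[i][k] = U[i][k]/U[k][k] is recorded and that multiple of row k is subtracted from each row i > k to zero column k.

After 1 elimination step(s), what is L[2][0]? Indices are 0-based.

[col 0] pivot 2
  R1 -= 3*R0 → (0, 2, -3, -1)  (L[1][0] := 3)
  R2 -= -1*R0 → (0, 6, -7, -3)  (L[2][0] := -1)
  R3 -= 3*R0 → (0, -4, 12, -1)  (L[3][0] := 3)

L[2][0] = -1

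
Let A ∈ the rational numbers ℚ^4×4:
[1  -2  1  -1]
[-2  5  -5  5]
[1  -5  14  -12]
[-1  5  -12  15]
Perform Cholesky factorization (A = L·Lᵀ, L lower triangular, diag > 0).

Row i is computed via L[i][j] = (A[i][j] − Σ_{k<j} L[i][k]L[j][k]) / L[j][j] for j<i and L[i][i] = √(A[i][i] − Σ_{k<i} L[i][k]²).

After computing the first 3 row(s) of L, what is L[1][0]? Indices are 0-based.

L[1][0] = -2

Step 1: L[0][0] = √(1) = 1.
  L[1][0] = (-2) / L[0][0] = -2.
Step 2: L[1][1] = √(1) = 1.
  L[2][0] = (1) / L[0][0] = 1.
  L[2][1] = (-3) / L[1][1] = -3.
Step 3: L[2][2] = √(4) = 2.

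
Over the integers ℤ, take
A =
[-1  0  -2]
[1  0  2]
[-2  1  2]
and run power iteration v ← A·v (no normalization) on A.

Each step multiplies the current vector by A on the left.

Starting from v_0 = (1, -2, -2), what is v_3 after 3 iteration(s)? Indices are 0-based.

v_0 = (1, -2, -2).
v_1 = A·v_0 = (3, -3, -8).
v_2 = A·v_1 = (13, -13, -25).
v_3 = A·v_2 = (37, -37, -89).

v_3 = (37, -37, -89)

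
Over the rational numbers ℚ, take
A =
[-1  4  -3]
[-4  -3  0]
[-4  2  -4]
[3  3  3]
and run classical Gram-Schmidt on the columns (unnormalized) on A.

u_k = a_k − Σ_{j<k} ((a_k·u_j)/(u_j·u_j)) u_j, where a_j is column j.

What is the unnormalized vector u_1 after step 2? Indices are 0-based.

Step 1: u_0 = a_0 = (-1, -4, -4, 3).
Step 2: u_1 = a_1 − (3/14)·u_0 = (59/14, -15/7, 20/7, 33/14).

u_1 = (59/14, -15/7, 20/7, 33/14)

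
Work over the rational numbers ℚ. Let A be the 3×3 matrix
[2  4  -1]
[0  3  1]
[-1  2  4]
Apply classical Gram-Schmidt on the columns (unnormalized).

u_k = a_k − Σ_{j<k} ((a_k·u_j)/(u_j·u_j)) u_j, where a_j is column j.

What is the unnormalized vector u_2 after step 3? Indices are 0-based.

u_2 = (39/109, -104/109, 78/109)

Step 1: u_0 = a_0 = (2, 0, -1).
Step 2: u_1 = a_1 − (6/5)·u_0 = (8/5, 3, 16/5).
Step 3: u_2 = a_2 − (-6/5)·u_0 − (71/109)·u_1 = (39/109, -104/109, 78/109).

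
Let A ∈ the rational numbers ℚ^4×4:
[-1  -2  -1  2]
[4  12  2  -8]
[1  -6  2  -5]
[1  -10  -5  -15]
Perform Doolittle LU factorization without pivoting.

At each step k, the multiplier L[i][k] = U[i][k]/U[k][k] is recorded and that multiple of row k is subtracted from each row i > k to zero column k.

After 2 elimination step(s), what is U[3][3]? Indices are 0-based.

k=0: U[0][0]=-1
  eliminate (1,0): mult=-4, new row 1: (0, 4, -2, 0); set L[1][0]=-4
  eliminate (2,0): mult=-1, new row 2: (0, -8, 1, -3); set L[2][0]=-1
  eliminate (3,0): mult=-1, new row 3: (0, -12, -6, -13); set L[3][0]=-1
k=1: U[1][1]=4
  eliminate (2,1): mult=-2, new row 2: (0, 0, -3, -3); set L[2][1]=-2
  eliminate (3,1): mult=-3, new row 3: (0, 0, -12, -13); set L[3][1]=-3

U[3][3] = -13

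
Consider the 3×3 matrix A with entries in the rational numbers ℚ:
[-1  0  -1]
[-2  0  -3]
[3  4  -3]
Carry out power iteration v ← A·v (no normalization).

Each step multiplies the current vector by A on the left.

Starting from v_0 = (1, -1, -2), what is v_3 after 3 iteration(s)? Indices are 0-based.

v_0 = (1, -1, -2).
v_1 = A·v_0 = (1, 4, 5).
v_2 = A·v_1 = (-6, -17, 4).
v_3 = A·v_2 = (2, 0, -98).

v_3 = (2, 0, -98)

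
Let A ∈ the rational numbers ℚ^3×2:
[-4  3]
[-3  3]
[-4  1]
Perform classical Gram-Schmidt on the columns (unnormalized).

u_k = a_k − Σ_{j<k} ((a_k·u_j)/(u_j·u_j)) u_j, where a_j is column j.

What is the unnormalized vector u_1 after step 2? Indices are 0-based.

Step 1: u_0 = a_0 = (-4, -3, -4).
Step 2: u_1 = a_1 − (-25/41)·u_0 = (23/41, 48/41, -59/41).

u_1 = (23/41, 48/41, -59/41)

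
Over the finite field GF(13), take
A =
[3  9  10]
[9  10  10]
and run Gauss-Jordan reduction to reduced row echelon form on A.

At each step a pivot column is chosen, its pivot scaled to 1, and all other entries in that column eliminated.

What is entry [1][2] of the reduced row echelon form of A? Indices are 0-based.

M[1][2] = 5

pivot(0,0)=3: scale R0 → (1, 3, 12)
  clear (1,0): R1 −= (9)R0 → (0, 9, 6)
pivot(1,1)=9: scale R1 → (0, 1, 5)
  clear (0,1): R0 −= (3)R1 → (1, 0, 10)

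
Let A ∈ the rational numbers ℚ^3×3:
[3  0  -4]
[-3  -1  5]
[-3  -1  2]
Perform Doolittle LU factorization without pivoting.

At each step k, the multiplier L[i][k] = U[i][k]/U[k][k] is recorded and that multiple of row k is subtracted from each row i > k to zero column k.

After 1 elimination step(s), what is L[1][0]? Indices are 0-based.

L[1][0] = -1

[col 0] pivot 3
  R1 -= -1*R0 → (0, -1, 1)  (L[1][0] := -1)
  R2 -= -1*R0 → (0, -1, -2)  (L[2][0] := -1)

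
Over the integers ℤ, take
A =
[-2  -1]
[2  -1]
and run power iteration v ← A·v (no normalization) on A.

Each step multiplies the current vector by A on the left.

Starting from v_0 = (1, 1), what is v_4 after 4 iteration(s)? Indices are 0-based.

v_4 = (-11, -23)

v_0 = (1, 1).
v_1 = A·v_0 = (-3, 1).
v_2 = A·v_1 = (5, -7).
v_3 = A·v_2 = (-3, 17).
v_4 = A·v_3 = (-11, -23).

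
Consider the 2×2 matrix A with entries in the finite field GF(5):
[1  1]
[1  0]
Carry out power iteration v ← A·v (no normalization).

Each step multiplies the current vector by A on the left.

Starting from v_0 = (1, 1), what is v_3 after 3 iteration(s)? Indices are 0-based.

v_3 = (0, 3)

v_0 = (1, 1).
v_1 = A·v_0 = (2, 1).
v_2 = A·v_1 = (3, 2).
v_3 = A·v_2 = (0, 3).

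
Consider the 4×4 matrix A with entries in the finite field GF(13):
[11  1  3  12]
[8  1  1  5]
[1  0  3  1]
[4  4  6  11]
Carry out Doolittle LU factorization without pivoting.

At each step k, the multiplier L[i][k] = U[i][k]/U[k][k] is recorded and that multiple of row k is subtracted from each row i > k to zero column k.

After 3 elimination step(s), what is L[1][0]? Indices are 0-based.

L[1][0] = 9

Step 1: pivot at (0,0) is 11.
  row1 ← row1 − (9)·row0  ⇒  L[1][0]=9, U row1=(0, 5, 0, 1)
  row2 ← row2 − (6)·row0  ⇒  L[2][0]=6, U row2=(0, 7, 11, 7)
  row3 ← row3 − (11)·row0  ⇒  L[3][0]=11, U row3=(0, 6, 12, 9)
Step 2: pivot at (1,1) is 5.
  row2 ← row2 − (4)·row1  ⇒  L[2][1]=4, U row2=(0, 0, 11, 3)
  row3 ← row3 − (9)·row1  ⇒  L[3][1]=9, U row3=(0, 0, 12, 0)
Step 3: pivot at (2,2) is 11.
  row3 ← row3 − (7)·row2  ⇒  L[3][2]=7, U row3=(0, 0, 0, 5)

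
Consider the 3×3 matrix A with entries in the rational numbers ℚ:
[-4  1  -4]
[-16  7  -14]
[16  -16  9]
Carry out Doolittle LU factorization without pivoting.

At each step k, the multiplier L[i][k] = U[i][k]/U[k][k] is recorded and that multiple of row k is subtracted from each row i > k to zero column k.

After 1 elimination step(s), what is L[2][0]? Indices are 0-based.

k=0: U[0][0]=-4
  eliminate (1,0): mult=4, new row 1: (0, 3, 2); set L[1][0]=4
  eliminate (2,0): mult=-4, new row 2: (0, -12, -7); set L[2][0]=-4

L[2][0] = -4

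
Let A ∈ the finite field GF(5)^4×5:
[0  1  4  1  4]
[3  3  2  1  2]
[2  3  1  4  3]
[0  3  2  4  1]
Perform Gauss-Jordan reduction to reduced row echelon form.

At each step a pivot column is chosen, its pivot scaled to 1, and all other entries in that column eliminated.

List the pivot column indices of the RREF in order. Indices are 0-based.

pivot columns: 0, 1, 2, 3

step 1: exchange rows 0,1
step 1: normalize row 0 (÷3) = (1, 1, 4, 2, 4)
  row 2: subtract 2×row0 = (0, 1, 3, 0, 0)
step 2: normalize row 1 (÷1) = (0, 1, 4, 1, 4)
  row 0: subtract 1×row1 = (1, 0, 0, 1, 0)
  row 2: subtract 1×row1 = (0, 0, 4, 4, 1)
  row 3: subtract 3×row1 = (0, 0, 0, 1, 4)
step 3: normalize row 2 (÷4) = (0, 0, 1, 1, 4)
  row 1: subtract 4×row2 = (0, 1, 0, 2, 3)
step 4: normalize row 3 (÷1) = (0, 0, 0, 1, 4)
  row 0: subtract 1×row3 = (1, 0, 0, 0, 1)
  row 1: subtract 2×row3 = (0, 1, 0, 0, 0)
  row 2: subtract 1×row3 = (0, 0, 1, 0, 0)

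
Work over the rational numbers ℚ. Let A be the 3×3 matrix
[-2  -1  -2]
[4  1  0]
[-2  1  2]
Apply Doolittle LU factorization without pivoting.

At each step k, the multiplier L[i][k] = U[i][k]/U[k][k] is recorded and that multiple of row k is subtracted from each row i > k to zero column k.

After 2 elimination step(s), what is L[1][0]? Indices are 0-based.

Step 1: pivot at (0,0) is -2.
  row1 ← row1 − (-2)·row0  ⇒  L[1][0]=-2, U row1=(0, -1, -4)
  row2 ← row2 − (1)·row0  ⇒  L[2][0]=1, U row2=(0, 2, 4)
Step 2: pivot at (1,1) is -1.
  row2 ← row2 − (-2)·row1  ⇒  L[2][1]=-2, U row2=(0, 0, -4)

L[1][0] = -2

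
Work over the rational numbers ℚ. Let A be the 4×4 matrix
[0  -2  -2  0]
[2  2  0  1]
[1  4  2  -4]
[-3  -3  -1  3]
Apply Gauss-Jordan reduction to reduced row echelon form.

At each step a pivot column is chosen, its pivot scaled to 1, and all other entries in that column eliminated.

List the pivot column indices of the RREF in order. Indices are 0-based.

step 1: exchange rows 0,1
step 1: normalize row 0 (÷2) = (1, 1, 0, 1/2)
  row 2: subtract 1×row0 = (0, 3, 2, -9/2)
  row 3: subtract -3×row0 = (0, 0, -1, 9/2)
step 2: normalize row 1 (÷-2) = (0, 1, 1, 0)
  row 0: subtract 1×row1 = (1, 0, -1, 1/2)
  row 2: subtract 3×row1 = (0, 0, -1, -9/2)
step 3: normalize row 2 (÷-1) = (0, 0, 1, 9/2)
  row 0: subtract -1×row2 = (1, 0, 0, 5)
  row 1: subtract 1×row2 = (0, 1, 0, -9/2)
  row 3: subtract -1×row2 = (0, 0, 0, 9)
step 4: normalize row 3 (÷9) = (0, 0, 0, 1)
  row 0: subtract 5×row3 = (1, 0, 0, 0)
  row 1: subtract -9/2×row3 = (0, 1, 0, 0)
  row 2: subtract 9/2×row3 = (0, 0, 1, 0)

pivot columns: 0, 1, 2, 3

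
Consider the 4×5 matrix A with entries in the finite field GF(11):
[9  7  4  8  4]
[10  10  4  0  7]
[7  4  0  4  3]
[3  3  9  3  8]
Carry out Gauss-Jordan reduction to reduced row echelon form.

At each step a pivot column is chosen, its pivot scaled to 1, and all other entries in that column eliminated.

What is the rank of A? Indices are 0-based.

step 1: normalize row 0 (÷9) = (1, 2, 9, 7, 9)
  row 1: subtract 10×row0 = (0, 1, 2, 7, 5)
  row 2: subtract 7×row0 = (0, 1, 3, 10, 6)
  row 3: subtract 3×row0 = (0, 8, 4, 4, 3)
step 2: normalize row 1 (÷1) = (0, 1, 2, 7, 5)
  row 0: subtract 2×row1 = (1, 0, 5, 4, 10)
  row 2: subtract 1×row1 = (0, 0, 1, 3, 1)
  row 3: subtract 8×row1 = (0, 0, 10, 3, 7)
step 3: normalize row 2 (÷1) = (0, 0, 1, 3, 1)
  row 0: subtract 5×row2 = (1, 0, 0, 0, 5)
  row 1: subtract 2×row2 = (0, 1, 0, 1, 3)
  row 3: subtract 10×row2 = (0, 0, 0, 6, 8)
step 4: normalize row 3 (÷6) = (0, 0, 0, 1, 5)
  row 1: subtract 1×row3 = (0, 1, 0, 0, 9)
  row 2: subtract 3×row3 = (0, 0, 1, 0, 8)

rank = 4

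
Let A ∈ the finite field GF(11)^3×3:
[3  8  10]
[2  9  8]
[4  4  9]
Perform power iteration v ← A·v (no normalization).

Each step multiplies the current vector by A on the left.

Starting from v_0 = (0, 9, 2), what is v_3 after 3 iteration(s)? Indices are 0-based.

v_3 = (2, 0, 6)

v_0 = (0, 9, 2).
v_1 = A·v_0 = (4, 9, 10).
v_2 = A·v_1 = (8, 4, 10).
v_3 = A·v_2 = (2, 0, 6).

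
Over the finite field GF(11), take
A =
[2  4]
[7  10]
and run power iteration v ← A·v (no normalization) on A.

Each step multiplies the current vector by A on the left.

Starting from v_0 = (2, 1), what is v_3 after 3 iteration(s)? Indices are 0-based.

v_0 = (2, 1).
v_1 = A·v_0 = (8, 2).
v_2 = A·v_1 = (2, 10).
v_3 = A·v_2 = (0, 4).

v_3 = (0, 4)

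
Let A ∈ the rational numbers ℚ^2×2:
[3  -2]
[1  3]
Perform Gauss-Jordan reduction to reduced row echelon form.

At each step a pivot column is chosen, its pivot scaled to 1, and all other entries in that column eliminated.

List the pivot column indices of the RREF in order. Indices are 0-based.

pivot columns: 0, 1

pivot(0,0)=3: scale R0 → (1, -2/3)
  clear (1,0): R1 −= (1)R0 → (0, 11/3)
pivot(1,1)=11/3: scale R1 → (0, 1)
  clear (0,1): R0 −= (-2/3)R1 → (1, 0)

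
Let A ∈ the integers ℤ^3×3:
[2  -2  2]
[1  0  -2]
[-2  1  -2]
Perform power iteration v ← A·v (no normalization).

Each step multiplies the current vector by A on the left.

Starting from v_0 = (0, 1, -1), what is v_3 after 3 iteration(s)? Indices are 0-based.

v_0 = (0, 1, -1).
v_1 = A·v_0 = (-4, 2, 3).
v_2 = A·v_1 = (-6, -10, 4).
v_3 = A·v_2 = (16, -14, -6).

v_3 = (16, -14, -6)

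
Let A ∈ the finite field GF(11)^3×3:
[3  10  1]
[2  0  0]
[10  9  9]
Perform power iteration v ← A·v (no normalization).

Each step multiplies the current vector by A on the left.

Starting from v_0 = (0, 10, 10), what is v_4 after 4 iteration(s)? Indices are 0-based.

v_4 = (5, 8, 0)

v_0 = (0, 10, 10).
v_1 = A·v_0 = (0, 0, 4).
v_2 = A·v_1 = (4, 0, 3).
v_3 = A·v_2 = (4, 8, 1).
v_4 = A·v_3 = (5, 8, 0).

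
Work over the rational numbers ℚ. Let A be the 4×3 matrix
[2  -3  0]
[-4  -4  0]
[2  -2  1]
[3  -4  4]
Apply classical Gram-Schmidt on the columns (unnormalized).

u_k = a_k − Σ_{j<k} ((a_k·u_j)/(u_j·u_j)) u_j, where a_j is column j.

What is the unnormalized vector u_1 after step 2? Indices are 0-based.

u_1 = (-29/11, -52/11, -18/11, -38/11)

Step 1: u_0 = a_0 = (2, -4, 2, 3).
Step 2: u_1 = a_1 − (-2/11)·u_0 = (-29/11, -52/11, -18/11, -38/11).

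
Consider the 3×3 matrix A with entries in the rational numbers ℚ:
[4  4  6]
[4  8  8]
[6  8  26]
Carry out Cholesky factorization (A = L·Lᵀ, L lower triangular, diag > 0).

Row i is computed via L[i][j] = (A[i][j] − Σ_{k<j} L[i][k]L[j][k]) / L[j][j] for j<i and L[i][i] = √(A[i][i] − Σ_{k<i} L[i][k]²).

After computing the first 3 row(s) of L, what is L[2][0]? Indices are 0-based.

Step 1: L[0][0] = √(4) = 2.
  L[1][0] = (4) / L[0][0] = 2.
Step 2: L[1][1] = √(4) = 2.
  L[2][0] = (6) / L[0][0] = 3.
  L[2][1] = (2) / L[1][1] = 1.
Step 3: L[2][2] = √(16) = 4.

L[2][0] = 3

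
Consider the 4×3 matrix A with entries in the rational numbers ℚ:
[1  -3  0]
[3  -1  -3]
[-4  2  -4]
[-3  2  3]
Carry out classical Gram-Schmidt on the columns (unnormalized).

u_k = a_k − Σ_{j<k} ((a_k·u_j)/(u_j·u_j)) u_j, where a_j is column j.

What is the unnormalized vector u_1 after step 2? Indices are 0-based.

Step 1: u_0 = a_0 = (1, 3, -4, -3).
Step 2: u_1 = a_1 − (-4/7)·u_0 = (-17/7, 5/7, -2/7, 2/7).

u_1 = (-17/7, 5/7, -2/7, 2/7)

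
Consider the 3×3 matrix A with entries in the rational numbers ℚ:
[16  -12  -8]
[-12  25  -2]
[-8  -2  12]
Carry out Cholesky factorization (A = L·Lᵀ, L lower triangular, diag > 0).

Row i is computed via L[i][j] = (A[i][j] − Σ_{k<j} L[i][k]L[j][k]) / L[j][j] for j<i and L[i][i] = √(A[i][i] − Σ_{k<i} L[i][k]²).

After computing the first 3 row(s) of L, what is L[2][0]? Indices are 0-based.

L[2][0] = -2

Step 1: L[0][0] = √(16) = 4.
  L[1][0] = (-12) / L[0][0] = -3.
Step 2: L[1][1] = √(16) = 4.
  L[2][0] = (-8) / L[0][0] = -2.
  L[2][1] = (-8) / L[1][1] = -2.
Step 3: L[2][2] = √(4) = 2.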